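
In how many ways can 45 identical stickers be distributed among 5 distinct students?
C(45+5-1, 5-1) = C(49, 4) = 211876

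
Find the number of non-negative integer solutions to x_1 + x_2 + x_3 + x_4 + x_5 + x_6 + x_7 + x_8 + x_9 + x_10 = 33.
C(33+10-1, 10-1) = C(42, 9) = 445891810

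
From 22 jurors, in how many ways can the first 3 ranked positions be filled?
P(22,3) = 22!/(22-3)! = 9240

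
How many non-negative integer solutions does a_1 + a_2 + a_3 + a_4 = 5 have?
C(5+4-1, 4-1) = C(8, 3) = 56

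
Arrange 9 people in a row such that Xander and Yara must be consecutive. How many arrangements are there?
Treat the 2 as one block: (9-2+1)! × 2! = 40320 × 2 = 80640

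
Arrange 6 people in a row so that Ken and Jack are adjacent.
Treat as block: (6-1)! × 2! = 120 × 2 = 240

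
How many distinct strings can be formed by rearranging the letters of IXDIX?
5! / (2! × 2! × 1!) = 30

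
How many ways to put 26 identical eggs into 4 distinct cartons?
C(26+4-1, 4-1) = C(29, 3) = 3654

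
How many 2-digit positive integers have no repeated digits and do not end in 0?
Last digit: 9 nonzero choices. First digit: 8 (nonzero, ≠last). Middle 0: P(8,0) = 1. Total = 72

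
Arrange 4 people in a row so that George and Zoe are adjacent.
Treat as block: (4-1)! × 2! = 6 × 2 = 12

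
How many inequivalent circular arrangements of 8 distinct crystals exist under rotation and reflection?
(8-1)!/2 = 5040/2 = 2520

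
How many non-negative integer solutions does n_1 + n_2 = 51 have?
C(51+2-1, 2-1) = C(52, 1) = 52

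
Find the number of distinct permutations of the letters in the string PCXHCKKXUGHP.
12! / (2! × 1! × 2! × 2! × 2! × 2! × 1!) = 14968800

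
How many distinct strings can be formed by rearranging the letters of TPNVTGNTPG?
10! / (2! × 1! × 3! × 2! × 2!) = 75600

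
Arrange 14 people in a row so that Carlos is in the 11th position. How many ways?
Fix one position: (14-1)! = 6227020800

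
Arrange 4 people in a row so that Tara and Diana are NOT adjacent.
Total - adjacent = 4! - (4-1)!×2 = 24 - 12 = 12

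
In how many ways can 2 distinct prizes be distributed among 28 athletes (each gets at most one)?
P(28,2) = 28!/(28-2)! = 756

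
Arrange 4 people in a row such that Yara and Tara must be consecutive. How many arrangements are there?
Treat the 2 as one block: (4-2+1)! × 2! = 6 × 2 = 12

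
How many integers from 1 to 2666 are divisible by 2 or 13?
⌊2666/2⌋ + ⌊2666/13⌋ - ⌊2666/26⌋ = 1333 + 205 - 102 = 1436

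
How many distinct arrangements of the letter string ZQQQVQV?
7! / (4! × 1! × 2!) = 105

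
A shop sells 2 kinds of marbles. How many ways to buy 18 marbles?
C(18+2-1, 2-1) = C(19, 1) = 19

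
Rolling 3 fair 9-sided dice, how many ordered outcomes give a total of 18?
Coefficient of x^18 in (x + x² + ... + x^9)^3. By inclusion-exclusion on dice exceeding 9: Σ_j (-1)^j C(3,j)·C(18-1-9j, 2) = C(3,0)·C(17,2) - C(3,1)·C(8,2) = 1·136 - 3·28 = 52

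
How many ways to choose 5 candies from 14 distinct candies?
C(14,5) = 14!/(5!×9!) = 2002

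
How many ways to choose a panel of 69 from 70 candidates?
C(70,69) = 70!/(69!×1!) = 70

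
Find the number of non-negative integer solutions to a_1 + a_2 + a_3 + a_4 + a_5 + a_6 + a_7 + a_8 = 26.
C(26+8-1, 8-1) = C(33, 7) = 4272048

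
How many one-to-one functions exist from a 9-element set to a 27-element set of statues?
P(27,9) = 27!/(27-9)! = 1700755056000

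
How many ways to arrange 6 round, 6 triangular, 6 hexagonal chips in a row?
18! / (6! × 6! × 6!) = 17153136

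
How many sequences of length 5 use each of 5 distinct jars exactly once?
5! = 120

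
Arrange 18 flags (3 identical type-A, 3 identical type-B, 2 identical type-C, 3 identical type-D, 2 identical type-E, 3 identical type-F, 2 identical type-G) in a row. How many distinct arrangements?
18! / (3! × 3! × 2! × 3! × 2! × 3! × 2!) = 617512896000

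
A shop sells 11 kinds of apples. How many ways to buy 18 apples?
C(18+11-1, 11-1) = C(28, 10) = 13123110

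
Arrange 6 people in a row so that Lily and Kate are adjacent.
Treat as block: (6-1)! × 2! = 120 × 2 = 240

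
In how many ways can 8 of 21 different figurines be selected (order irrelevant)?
C(21,8) = 21!/(8!×13!) = 203490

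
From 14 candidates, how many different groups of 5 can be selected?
C(14,5) = 14!/(5!×9!) = 2002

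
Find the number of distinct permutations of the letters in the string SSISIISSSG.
10! / (3! × 6! × 1!) = 840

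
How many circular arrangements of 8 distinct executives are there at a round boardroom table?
Circular: fix one position, arrange the rest. (8-1)! = 5040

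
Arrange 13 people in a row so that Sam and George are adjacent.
Treat as block: (13-1)! × 2! = 479001600 × 2 = 958003200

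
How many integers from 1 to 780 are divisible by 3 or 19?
⌊780/3⌋ + ⌊780/19⌋ - ⌊780/57⌋ = 260 + 41 - 13 = 288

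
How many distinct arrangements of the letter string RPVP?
4! / (1! × 2! × 1!) = 12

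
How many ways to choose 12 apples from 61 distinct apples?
C(61,12) = 61!/(12!×49!) = 1742058970275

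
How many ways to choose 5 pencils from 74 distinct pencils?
C(74,5) = 74!/(5!×69!) = 16108764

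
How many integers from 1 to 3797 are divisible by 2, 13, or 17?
⌊3797/2⌋+⌊3797/13⌋+⌊3797/17⌋ - ⌊3797/26⌋-⌊3797/34⌋-⌊3797/221⌋ + ⌊3797/442⌋ = 1898+292+223 - 146-111-17 + 8 = 2147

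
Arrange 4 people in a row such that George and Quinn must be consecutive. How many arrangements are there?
Treat the 2 as one block: (4-2+1)! × 2! = 6 × 2 = 12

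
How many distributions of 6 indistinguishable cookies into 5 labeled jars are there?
C(6+5-1, 5-1) = C(10, 4) = 210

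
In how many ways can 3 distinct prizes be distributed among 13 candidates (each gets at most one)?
P(13,3) = 13!/(13-3)! = 1716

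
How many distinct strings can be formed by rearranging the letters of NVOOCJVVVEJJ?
12! / (3! × 2! × 1! × 1! × 1! × 4!) = 1663200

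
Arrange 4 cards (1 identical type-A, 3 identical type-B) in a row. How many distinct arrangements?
4! / (1! × 3!) = 4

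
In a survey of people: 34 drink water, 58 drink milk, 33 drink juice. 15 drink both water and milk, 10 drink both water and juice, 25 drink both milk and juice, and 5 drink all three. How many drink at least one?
|A∪B∪C| = 34+58+33-15-10-25+5 = 80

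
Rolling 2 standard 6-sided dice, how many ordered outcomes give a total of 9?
Coefficient of x^9 in (x + x² + ... + x^6)^2. By inclusion-exclusion on dice exceeding 6: Σ_j (-1)^j C(2,j)·C(9-1-6j, 1) = C(2,0)·C(8,1) - C(2,1)·C(2,1) = 1·8 - 2·2 = 4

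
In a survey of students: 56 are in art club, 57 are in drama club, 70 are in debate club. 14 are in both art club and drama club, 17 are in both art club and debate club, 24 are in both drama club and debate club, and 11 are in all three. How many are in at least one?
|A∪B∪C| = 56+57+70-14-17-24+11 = 139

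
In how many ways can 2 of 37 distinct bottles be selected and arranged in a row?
P(37,2) = 37!/(37-2)! = 1332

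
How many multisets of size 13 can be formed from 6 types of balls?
C(13+6-1, 6-1) = C(18, 5) = 8568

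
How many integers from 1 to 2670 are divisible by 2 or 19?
⌊2670/2⌋ + ⌊2670/19⌋ - ⌊2670/38⌋ = 1335 + 140 - 70 = 1405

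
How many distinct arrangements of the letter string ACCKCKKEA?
9! / (2! × 3! × 3! × 1!) = 5040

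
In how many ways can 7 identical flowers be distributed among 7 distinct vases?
C(7+7-1, 7-1) = C(13, 6) = 1716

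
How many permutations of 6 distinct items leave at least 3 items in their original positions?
Exactly j fixed points: C(6,j)·!(6-j); sum over j ≥ 3 (derangement numbers via !m = (m-1)·(!(m-1) + !(m-2)): !0..!3 = 1, 0, 1, 2). Σ_{j=3}^{6} C(6,j)·!(6-j) = C(6,3)·!3 + C(6,4)·!2 + C(6,5)·!1 + C(6,6)·!0 = 20·2 + 15·1 + 6·0 + 1·1 = 56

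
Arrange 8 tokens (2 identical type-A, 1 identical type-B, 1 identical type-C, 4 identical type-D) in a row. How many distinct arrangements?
8! / (2! × 1! × 1! × 4!) = 840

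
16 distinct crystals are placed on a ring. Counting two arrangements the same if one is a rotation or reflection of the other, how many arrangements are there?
(16-1)!/2 = 1307674368000/2 = 653837184000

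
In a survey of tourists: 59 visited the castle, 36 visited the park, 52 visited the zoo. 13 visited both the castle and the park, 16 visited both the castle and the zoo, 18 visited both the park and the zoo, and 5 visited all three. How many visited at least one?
|A∪B∪C| = 59+36+52-13-16-18+5 = 105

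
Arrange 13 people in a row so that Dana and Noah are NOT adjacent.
Total - adjacent = 13! - (13-1)!×2 = 6227020800 - 958003200 = 5269017600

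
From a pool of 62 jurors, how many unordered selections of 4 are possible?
C(62,4) = 62!/(4!×58!) = 557845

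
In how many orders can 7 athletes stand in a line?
7! = 5040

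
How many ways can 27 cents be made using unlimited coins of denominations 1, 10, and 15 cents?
Coefficient of x^27 in 1/(1-x^1) · 1/(1-x^10) · 1/(1-x^15). Case on j = number of 15-cent coins (j = 0..1); remainder r = 27 - 15j is made from {1,10} in ⌊r/10⌋+1 ways. r = 27, 12 → 3 + 2 = 5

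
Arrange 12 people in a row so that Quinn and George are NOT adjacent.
Total - adjacent = 12! - (12-1)!×2 = 479001600 - 79833600 = 399168000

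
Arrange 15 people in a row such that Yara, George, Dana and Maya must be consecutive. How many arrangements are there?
Treat the 4 as one block: (15-4+1)! × 4! = 479001600 × 24 = 11496038400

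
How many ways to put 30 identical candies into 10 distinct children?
C(30+10-1, 10-1) = C(39, 9) = 211915132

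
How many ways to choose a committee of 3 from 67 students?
C(67,3) = 67!/(3!×64!) = 47905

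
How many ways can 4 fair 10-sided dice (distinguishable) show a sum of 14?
Coefficient of x^14 in (x + x² + ... + x^10)^4. By inclusion-exclusion on dice exceeding 10: Σ_j (-1)^j C(4,j)·C(14-1-10j, 3) = C(4,0)·C(13,3) - C(4,1)·C(3,3) = 1·286 - 4·1 = 282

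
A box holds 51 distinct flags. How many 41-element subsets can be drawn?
C(51,41) = 51!/(41!×10!) = 12777711870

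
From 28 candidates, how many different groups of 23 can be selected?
C(28,23) = 28!/(23!×5!) = 98280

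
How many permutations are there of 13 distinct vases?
13! = 6227020800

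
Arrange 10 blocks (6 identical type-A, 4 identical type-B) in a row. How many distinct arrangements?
10! / (6! × 4!) = 210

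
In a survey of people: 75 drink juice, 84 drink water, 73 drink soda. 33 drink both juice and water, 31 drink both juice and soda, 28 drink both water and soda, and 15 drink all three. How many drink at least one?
|A∪B∪C| = 75+84+73-33-31-28+15 = 155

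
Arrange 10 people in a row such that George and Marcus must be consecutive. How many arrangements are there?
Treat the 2 as one block: (10-2+1)! × 2! = 362880 × 2 = 725760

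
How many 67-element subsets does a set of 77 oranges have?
C(77,67) = 77!/(67!×10!) = 1096993404430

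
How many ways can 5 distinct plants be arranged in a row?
5! = 120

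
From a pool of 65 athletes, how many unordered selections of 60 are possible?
C(65,60) = 65!/(60!×5!) = 8259888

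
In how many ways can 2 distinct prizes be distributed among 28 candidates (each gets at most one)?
P(28,2) = 28!/(28-2)! = 756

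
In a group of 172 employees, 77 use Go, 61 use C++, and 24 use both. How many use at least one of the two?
|A∪B| = |A| + |B| - |A∩B| = 77 + 61 - 24 = 114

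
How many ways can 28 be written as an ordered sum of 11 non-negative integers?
C(28+11-1, 11-1) = C(38, 10) = 472733756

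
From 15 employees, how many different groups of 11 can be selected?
C(15,11) = 15!/(11!×4!) = 1365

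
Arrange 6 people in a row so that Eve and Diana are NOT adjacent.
Total - adjacent = 6! - (6-1)!×2 = 720 - 240 = 480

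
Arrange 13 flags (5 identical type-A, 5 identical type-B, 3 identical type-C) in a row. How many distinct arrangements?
13! / (5! × 5! × 3!) = 72072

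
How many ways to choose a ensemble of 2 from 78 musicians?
C(78,2) = 78!/(2!×76!) = 3003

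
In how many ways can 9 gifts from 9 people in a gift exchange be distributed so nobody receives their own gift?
!9 = Σ_{j=0}^{9} (-1)^j·9!/j! = 362880 - 362880 + 181440 - 60480 + 15120 - 3024 + 504 - 72 + 9 - 1 = 133496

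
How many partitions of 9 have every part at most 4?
Let r_j(i) = number of partitions of i into parts ≤ j, for i = 0..9. r_1(i) = 1 for all i; r_j(i) = r_{j-1}(i) + r_j(i-j). Rows j = 2..4: ≤2: 1 1 2 2 3 3 4 4 5 5; ≤3: 1 1 2 3 4 5 7 8 10 12; ≤4: 1 1 2 3 5 6 9 11 15 18. r_4(9) = 18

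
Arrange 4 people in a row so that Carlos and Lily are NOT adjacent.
Total - adjacent = 4! - (4-1)!×2 = 24 - 12 = 12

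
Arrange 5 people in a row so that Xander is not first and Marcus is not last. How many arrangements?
By inclusion-exclusion: 5! - 2×(5-1)! + (5-2)! = 120 - 48 + 6 = 78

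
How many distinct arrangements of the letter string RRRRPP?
6! / (2! × 4!) = 15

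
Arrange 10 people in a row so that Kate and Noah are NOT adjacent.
Total - adjacent = 10! - (10-1)!×2 = 3628800 - 725760 = 2903040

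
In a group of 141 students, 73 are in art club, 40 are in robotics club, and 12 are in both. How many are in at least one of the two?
|A∪B| = |A| + |B| - |A∩B| = 73 + 40 - 12 = 101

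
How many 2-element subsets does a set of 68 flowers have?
C(68,2) = 68!/(2!×66!) = 2278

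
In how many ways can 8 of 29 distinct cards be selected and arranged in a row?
P(29,8) = 29!/(29-8)! = 173059286400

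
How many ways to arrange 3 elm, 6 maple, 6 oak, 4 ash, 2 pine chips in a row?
21! / (3! × 6! × 6! × 4! × 2!) = 342205063200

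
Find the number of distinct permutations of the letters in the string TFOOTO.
6! / (1! × 2! × 3!) = 60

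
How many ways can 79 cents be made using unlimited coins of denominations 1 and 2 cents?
Coefficient of x^79 in 1/(1-x^1) · 1/(1-x^2). Use j coins of 2 for j = 0..⌊79/2⌋ = 39, the rest in 1s: 39 + 1 = 40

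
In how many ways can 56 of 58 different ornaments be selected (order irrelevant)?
C(58,56) = 58!/(56!×2!) = 1653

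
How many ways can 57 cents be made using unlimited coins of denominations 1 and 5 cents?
Coefficient of x^57 in 1/(1-x^1) · 1/(1-x^5). Use j coins of 5 for j = 0..⌊57/5⌋ = 11, the rest in 1s: 11 + 1 = 12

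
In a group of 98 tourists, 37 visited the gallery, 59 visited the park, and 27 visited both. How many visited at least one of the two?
|A∪B| = |A| + |B| - |A∩B| = 37 + 59 - 27 = 69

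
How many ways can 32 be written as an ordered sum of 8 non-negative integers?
C(32+8-1, 8-1) = C(39, 7) = 15380937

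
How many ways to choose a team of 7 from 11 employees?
C(11,7) = 11!/(7!×4!) = 330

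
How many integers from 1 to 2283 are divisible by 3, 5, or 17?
⌊2283/3⌋+⌊2283/5⌋+⌊2283/17⌋ - ⌊2283/15⌋-⌊2283/51⌋-⌊2283/85⌋ + ⌊2283/255⌋ = 761+456+134 - 152-44-26 + 8 = 1137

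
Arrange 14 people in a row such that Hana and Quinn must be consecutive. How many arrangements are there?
Treat the 2 as one block: (14-2+1)! × 2! = 6227020800 × 2 = 12454041600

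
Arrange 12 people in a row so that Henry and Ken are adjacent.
Treat as block: (12-1)! × 2! = 39916800 × 2 = 79833600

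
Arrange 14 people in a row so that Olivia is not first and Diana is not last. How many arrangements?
By inclusion-exclusion: 14! - 2×(14-1)! + (14-2)! = 87178291200 - 12454041600 + 479001600 = 75203251200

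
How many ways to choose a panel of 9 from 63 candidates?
C(63,9) = 63!/(9!×54!) = 23667689815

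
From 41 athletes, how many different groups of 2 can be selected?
C(41,2) = 41!/(2!×39!) = 820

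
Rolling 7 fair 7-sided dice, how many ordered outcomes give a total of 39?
Coefficient of x^39 in (x + x² + ... + x^7)^7. By inclusion-exclusion on dice exceeding 7: Σ_j (-1)^j C(7,j)·C(39-1-7j, 6) = C(7,0)·C(38,6) - C(7,1)·C(31,6) + C(7,2)·C(24,6) - C(7,3)·C(17,6) + C(7,4)·C(10,6) = 1·2760681 - 7·736281 + 21·134596 - 35·12376 + 35·210 = 7420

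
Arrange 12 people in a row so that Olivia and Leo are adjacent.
Treat as block: (12-1)! × 2! = 39916800 × 2 = 79833600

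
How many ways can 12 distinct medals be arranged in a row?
12! = 479001600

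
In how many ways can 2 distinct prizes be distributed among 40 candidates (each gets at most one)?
P(40,2) = 40!/(40-2)! = 1560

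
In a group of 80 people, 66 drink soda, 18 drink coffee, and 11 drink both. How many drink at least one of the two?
|A∪B| = |A| + |B| - |A∩B| = 66 + 18 - 11 = 73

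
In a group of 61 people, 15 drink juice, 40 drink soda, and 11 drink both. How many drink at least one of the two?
|A∪B| = |A| + |B| - |A∩B| = 15 + 40 - 11 = 44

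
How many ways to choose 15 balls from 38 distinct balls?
C(38,15) = 38!/(15!×23!) = 15471286560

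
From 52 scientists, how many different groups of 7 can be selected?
C(52,7) = 52!/(7!×45!) = 133784560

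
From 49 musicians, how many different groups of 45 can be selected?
C(49,45) = 49!/(45!×4!) = 211876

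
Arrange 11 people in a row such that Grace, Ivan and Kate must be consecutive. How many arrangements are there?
Treat the 3 as one block: (11-3+1)! × 3! = 362880 × 6 = 2177280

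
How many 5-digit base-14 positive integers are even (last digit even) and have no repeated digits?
Last∈{0,2,4,6,8,10,12}. Last=0: 17160. Last nonzero: 6×12×P(12,3) = 95040. Total = 112200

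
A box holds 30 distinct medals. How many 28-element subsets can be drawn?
C(30,28) = 30!/(28!×2!) = 435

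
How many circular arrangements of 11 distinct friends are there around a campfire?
Circular: fix one position, arrange the rest. (11-1)! = 3628800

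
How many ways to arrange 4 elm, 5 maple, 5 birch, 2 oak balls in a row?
16! / (4! × 5! × 5! × 2!) = 30270240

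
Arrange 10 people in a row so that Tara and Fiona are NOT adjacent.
Total - adjacent = 10! - (10-1)!×2 = 3628800 - 725760 = 2903040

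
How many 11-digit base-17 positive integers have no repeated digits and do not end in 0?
Last digit: 16 nonzero choices. First digit: 15 (nonzero, ≠last). Middle 9: P(15,9) = 1816214400. Total = 435891456000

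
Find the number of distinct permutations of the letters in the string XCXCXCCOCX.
10! / (4! × 5! × 1!) = 1260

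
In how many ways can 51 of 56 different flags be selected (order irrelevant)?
C(56,51) = 56!/(51!×5!) = 3819816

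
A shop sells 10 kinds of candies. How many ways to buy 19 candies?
C(19+10-1, 10-1) = C(28, 9) = 6906900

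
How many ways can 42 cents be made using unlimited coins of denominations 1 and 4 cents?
Coefficient of x^42 in 1/(1-x^1) · 1/(1-x^4). Use j coins of 4 for j = 0..⌊42/4⌋ = 10, the rest in 1s: 10 + 1 = 11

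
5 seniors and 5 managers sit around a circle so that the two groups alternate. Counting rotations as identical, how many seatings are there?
Fix one of the seniors: (5-1)! ways for the remaining seniors, × 5! ways for the managers = 24 × 120 = 2880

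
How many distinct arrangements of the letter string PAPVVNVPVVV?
11! / (1! × 1! × 6! × 3!) = 9240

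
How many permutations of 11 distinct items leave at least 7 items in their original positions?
Exactly j fixed points: C(11,j)·!(11-j); sum over j ≥ 7 (derangement numbers via !m = (m-1)·(!(m-1) + !(m-2)): !0..!4 = 1, 0, 1, 2, 9). Σ_{j=7}^{11} C(11,j)·!(11-j) = C(11,7)·!4 + C(11,8)·!3 + C(11,9)·!2 + C(11,10)·!1 + C(11,11)·!0 = 330·9 + 165·2 + 55·1 + 11·0 + 1·1 = 3356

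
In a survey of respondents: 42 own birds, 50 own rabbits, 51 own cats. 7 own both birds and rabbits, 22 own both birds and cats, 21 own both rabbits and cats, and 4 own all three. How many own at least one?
|A∪B∪C| = 42+50+51-7-22-21+4 = 97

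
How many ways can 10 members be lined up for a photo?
10! = 3628800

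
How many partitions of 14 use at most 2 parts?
By conjugation, equals partitions of 14 into parts ≤ 2. Let r_j(i) = number of partitions of i into parts ≤ j, for i = 0..14. r_1(i) = 1 for all i; r_j(i) = r_{j-1}(i) + r_j(i-j). Rows j = 2..2: ≤2: 1 1 2 2 3 3 4 4 5 5 6 6 7 7 8. r_2(14) = 8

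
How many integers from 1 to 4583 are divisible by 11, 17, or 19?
⌊4583/11⌋+⌊4583/17⌋+⌊4583/19⌋ - ⌊4583/187⌋-⌊4583/209⌋-⌊4583/323⌋ + ⌊4583/3553⌋ = 416+269+241 - 24-21-14 + 1 = 868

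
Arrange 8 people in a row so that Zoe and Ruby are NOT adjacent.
Total - adjacent = 8! - (8-1)!×2 = 40320 - 10080 = 30240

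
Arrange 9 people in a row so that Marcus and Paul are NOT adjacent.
Total - adjacent = 9! - (9-1)!×2 = 362880 - 80640 = 282240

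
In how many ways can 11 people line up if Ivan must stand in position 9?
Fix one position: (11-1)! = 3628800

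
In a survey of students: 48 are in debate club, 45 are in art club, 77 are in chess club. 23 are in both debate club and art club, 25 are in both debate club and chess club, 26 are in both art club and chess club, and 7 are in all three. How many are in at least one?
|A∪B∪C| = 48+45+77-23-25-26+7 = 103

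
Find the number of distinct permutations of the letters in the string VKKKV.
5! / (3! × 2!) = 10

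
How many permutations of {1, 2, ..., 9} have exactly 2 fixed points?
Choose the 2 fixed points C(9,2) = 36, derange the rest: !7 = Σ_{j=0}^{7} (-1)^j·7!/j! = 5040 - 5040 + 2520 - 840 + 210 - 42 + 7 - 1 = 1854. Product = 36 × 1854 = 66744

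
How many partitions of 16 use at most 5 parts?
By conjugation, equals partitions of 16 into parts ≤ 5. Let r_j(i) = number of partitions of i into parts ≤ j, for i = 0..16. r_1(i) = 1 for all i; r_j(i) = r_{j-1}(i) + r_j(i-j). Rows j = 2..5: ≤2: 1 1 2 2 3 3 4 4 5 5 6 6 7 7 8 8 9; ≤3: 1 1 2 3 4 5 7 8 10 12 14 16 19 21 24 27 30; ≤4: 1 1 2 3 5 6 9 11 15 18 23 27 34 39 47 54 64; ≤5: 1 1 2 3 5 7 10 13 18 23 30 37 47 57 70 84 101. r_5(16) = 101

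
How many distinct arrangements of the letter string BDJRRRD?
7! / (2! × 1! × 3! × 1!) = 420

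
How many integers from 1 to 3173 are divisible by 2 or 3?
⌊3173/2⌋ + ⌊3173/3⌋ - ⌊3173/6⌋ = 1586 + 1057 - 528 = 2115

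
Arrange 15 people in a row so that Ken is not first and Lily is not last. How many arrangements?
By inclusion-exclusion: 15! - 2×(15-1)! + (15-2)! = 1307674368000 - 174356582400 + 6227020800 = 1139544806400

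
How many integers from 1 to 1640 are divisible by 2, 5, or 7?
⌊1640/2⌋+⌊1640/5⌋+⌊1640/7⌋ - ⌊1640/10⌋-⌊1640/14⌋-⌊1640/35⌋ + ⌊1640/70⌋ = 820+328+234 - 164-117-46 + 23 = 1078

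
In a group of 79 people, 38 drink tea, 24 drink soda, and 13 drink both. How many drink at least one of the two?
|A∪B| = |A| + |B| - |A∩B| = 38 + 24 - 13 = 49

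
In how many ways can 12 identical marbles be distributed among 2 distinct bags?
C(12+2-1, 2-1) = C(13, 1) = 13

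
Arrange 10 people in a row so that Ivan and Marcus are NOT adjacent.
Total - adjacent = 10! - (10-1)!×2 = 3628800 - 725760 = 2903040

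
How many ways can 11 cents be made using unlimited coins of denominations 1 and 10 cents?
Coefficient of x^11 in 1/(1-x^1) · 1/(1-x^10). Use j coins of 10 for j = 0..⌊11/10⌋ = 1, the rest in 1s: 1 + 1 = 2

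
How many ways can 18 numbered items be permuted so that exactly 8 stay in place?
Choose the 8 fixed points C(18,8) = 43758, derange the rest: !10 = Σ_{j=0}^{10} (-1)^j·10!/j! = 3628800 - 3628800 + 1814400 - 604800 + 151200 - 30240 + 5040 - 720 + 90 - 10 + 1 = 1334961. Product = 43758 × 1334961 = 58415223438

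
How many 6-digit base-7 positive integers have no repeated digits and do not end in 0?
Last digit: 6 nonzero choices. First digit: 5 (nonzero, ≠last). Middle 4: P(5,4) = 120. Total = 3600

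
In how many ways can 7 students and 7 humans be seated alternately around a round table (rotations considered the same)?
Fix one of the students: (7-1)! ways for the remaining students, × 7! ways for the humans = 720 × 5040 = 3628800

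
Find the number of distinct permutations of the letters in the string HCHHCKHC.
8! / (4! × 1! × 3!) = 280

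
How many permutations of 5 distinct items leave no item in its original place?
!5 = Σ_{j=0}^{5} (-1)^j·5!/j! = 120 - 120 + 60 - 20 + 5 - 1 = 44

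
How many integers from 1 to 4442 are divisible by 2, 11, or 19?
⌊4442/2⌋+⌊4442/11⌋+⌊4442/19⌋ - ⌊4442/22⌋-⌊4442/38⌋-⌊4442/209⌋ + ⌊4442/418⌋ = 2221+403+233 - 201-116-21 + 10 = 2529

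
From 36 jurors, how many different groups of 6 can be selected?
C(36,6) = 36!/(6!×30!) = 1947792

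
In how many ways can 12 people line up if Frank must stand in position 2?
Fix one position: (12-1)! = 39916800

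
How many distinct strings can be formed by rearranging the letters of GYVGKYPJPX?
10! / (1! × 2! × 2! × 1! × 2! × 1! × 1!) = 453600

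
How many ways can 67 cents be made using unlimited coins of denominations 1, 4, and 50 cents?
Coefficient of x^67 in 1/(1-x^1) · 1/(1-x^4) · 1/(1-x^50). Case on j = number of 50-cent coins (j = 0..1); remainder r = 67 - 50j is made from {1,4} in ⌊r/4⌋+1 ways. r = 67, 17 → 17 + 5 = 22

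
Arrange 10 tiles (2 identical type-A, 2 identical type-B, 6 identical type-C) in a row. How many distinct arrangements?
10! / (2! × 2! × 6!) = 1260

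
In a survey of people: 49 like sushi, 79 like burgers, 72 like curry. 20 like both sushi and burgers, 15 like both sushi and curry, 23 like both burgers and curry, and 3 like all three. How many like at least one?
|A∪B∪C| = 49+79+72-20-15-23+3 = 145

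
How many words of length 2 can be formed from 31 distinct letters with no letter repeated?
P(31,2) = 31!/(31-2)! = 930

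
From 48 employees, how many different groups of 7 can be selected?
C(48,7) = 48!/(7!×41!) = 73629072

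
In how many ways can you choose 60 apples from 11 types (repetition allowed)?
C(60+11-1, 11-1) = C(70, 10) = 396704524216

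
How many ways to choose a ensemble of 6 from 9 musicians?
C(9,6) = 9!/(6!×3!) = 84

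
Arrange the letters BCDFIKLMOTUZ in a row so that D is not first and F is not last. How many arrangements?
By inclusion-exclusion: 12! - 2×(12-1)! + (12-2)! = 479001600 - 79833600 + 3628800 = 402796800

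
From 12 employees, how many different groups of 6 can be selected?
C(12,6) = 12!/(6!×6!) = 924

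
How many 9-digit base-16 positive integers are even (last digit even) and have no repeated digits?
Last∈{0,2,4,6,8,10,12,14}. Last=0: 259459200. Last nonzero: 7×14×P(14,7) = 1695133440. Total = 1954592640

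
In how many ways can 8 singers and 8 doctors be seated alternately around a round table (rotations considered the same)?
Fix one of the singers: (8-1)! ways for the remaining singers, × 8! ways for the doctors = 5040 × 40320 = 203212800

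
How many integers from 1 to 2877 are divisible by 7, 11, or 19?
⌊2877/7⌋+⌊2877/11⌋+⌊2877/19⌋ - ⌊2877/77⌋-⌊2877/133⌋-⌊2877/209⌋ + ⌊2877/1463⌋ = 411+261+151 - 37-21-13 + 1 = 753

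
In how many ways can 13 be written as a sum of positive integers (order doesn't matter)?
Pentagonal recurrence p(n) = p(n-1) + p(n-2) - p(n-5) - p(n-7) + p(n-12) + p(n-15) - ... gives p(0..12) = 1, 1, 2, 3, 5, 7, 11, 15, 22, 30, 42, 56, 77. p(13) = p(12) + p(11) - p(8) - p(6) + p(1) = 77 + 56 - 22 - 11 + 1 = 101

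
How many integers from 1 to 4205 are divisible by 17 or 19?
⌊4205/17⌋ + ⌊4205/19⌋ - ⌊4205/323⌋ = 247 + 221 - 13 = 455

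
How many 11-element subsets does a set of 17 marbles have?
C(17,11) = 17!/(11!×6!) = 12376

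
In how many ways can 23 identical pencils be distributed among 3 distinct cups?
C(23+3-1, 3-1) = C(25, 2) = 300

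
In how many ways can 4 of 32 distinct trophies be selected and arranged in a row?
P(32,4) = 32!/(32-4)! = 863040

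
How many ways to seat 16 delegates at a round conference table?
Circular: fix one position, arrange the rest. (16-1)! = 1307674368000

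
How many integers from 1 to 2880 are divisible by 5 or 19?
⌊2880/5⌋ + ⌊2880/19⌋ - ⌊2880/95⌋ = 576 + 151 - 30 = 697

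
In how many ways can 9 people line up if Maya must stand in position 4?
Fix one position: (9-1)! = 40320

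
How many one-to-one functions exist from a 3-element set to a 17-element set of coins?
P(17,3) = 17!/(17-3)! = 4080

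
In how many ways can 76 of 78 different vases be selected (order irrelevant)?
C(78,76) = 78!/(76!×2!) = 3003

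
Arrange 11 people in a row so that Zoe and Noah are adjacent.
Treat as block: (11-1)! × 2! = 3628800 × 2 = 7257600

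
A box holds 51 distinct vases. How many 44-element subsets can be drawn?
C(51,44) = 51!/(44!×7!) = 115775100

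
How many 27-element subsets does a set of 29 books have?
C(29,27) = 29!/(27!×2!) = 406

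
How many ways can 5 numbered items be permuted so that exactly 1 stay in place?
Choose the 1 fixed point C(5,1) = 5, derange the rest: !4 = Σ_{j=0}^{4} (-1)^j·4!/j! = 24 - 24 + 12 - 4 + 1 = 9. Product = 5 × 9 = 45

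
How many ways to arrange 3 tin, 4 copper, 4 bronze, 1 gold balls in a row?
12! / (3! × 4! × 4! × 1!) = 138600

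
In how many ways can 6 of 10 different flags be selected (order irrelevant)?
C(10,6) = 10!/(6!×4!) = 210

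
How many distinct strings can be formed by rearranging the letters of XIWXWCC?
7! / (1! × 2! × 2! × 2!) = 630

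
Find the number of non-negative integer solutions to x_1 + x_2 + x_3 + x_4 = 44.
C(44+4-1, 4-1) = C(47, 3) = 16215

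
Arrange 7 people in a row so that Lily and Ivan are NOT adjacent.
Total - adjacent = 7! - (7-1)!×2 = 5040 - 1440 = 3600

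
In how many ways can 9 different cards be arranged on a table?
9! = 362880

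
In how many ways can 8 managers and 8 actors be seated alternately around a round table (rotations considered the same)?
Fix one of the managers: (8-1)! ways for the remaining managers, × 8! ways for the actors = 5040 × 40320 = 203212800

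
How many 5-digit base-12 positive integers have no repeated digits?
First digit: 11 choices (nonzero). Then descending: 11 × 11 × 10 × 9 × 8 = 87120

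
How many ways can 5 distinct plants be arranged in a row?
5! = 120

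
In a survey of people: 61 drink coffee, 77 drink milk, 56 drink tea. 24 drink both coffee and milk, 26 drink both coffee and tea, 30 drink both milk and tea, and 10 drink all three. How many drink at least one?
|A∪B∪C| = 61+77+56-24-26-30+10 = 124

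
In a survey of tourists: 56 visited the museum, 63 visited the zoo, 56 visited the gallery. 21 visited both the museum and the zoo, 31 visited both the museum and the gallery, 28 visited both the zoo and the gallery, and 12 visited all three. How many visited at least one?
|A∪B∪C| = 56+63+56-21-31-28+12 = 107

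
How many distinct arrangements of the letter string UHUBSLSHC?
9! / (2! × 2! × 1! × 1! × 2! × 1!) = 45360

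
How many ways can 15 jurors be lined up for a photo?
15! = 1307674368000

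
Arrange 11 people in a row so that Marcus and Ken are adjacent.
Treat as block: (11-1)! × 2! = 3628800 × 2 = 7257600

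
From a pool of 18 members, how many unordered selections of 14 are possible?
C(18,14) = 18!/(14!×4!) = 3060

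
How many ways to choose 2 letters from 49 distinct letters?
C(49,2) = 49!/(2!×47!) = 1176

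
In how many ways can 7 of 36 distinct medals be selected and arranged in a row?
P(36,7) = 36!/(36-7)! = 42072307200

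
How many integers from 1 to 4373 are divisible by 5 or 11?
⌊4373/5⌋ + ⌊4373/11⌋ - ⌊4373/55⌋ = 874 + 397 - 79 = 1192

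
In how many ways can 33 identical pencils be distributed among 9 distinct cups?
C(33+9-1, 9-1) = C(41, 8) = 95548245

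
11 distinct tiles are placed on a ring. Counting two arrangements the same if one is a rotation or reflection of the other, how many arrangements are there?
(11-1)!/2 = 3628800/2 = 1814400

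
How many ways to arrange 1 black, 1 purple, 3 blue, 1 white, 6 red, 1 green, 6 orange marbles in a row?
19! / (1! × 1! × 3! × 1! × 6! × 1! × 6!) = 39109150080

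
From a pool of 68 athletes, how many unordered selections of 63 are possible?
C(68,63) = 68!/(63!×5!) = 10424128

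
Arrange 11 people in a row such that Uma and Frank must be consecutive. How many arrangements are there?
Treat the 2 as one block: (11-2+1)! × 2! = 3628800 × 2 = 7257600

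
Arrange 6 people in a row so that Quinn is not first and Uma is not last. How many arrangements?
By inclusion-exclusion: 6! - 2×(6-1)! + (6-2)! = 720 - 240 + 24 = 504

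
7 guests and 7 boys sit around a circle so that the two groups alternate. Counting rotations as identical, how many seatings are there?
Fix one of the guests: (7-1)! ways for the remaining guests, × 7! ways for the boys = 720 × 5040 = 3628800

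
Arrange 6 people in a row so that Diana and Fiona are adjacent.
Treat as block: (6-1)! × 2! = 120 × 2 = 240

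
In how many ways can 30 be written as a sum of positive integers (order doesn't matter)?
Pentagonal recurrence p(n) = p(n-1) + p(n-2) - p(n-5) - p(n-7) + p(n-12) + p(n-15) - ... gives p(0..29) = 1, 1, 2, 3, 5, 7, 11, 15, 22, 30, 42, 56, 77, 101, 135, 176, 231, 297, 385, 490, 627, 792, 1002, 1255, 1575, 1958, 2436, 3010, 3718, 4565. p(30) = p(29) + p(28) - p(25) - p(23) + p(18) + p(15) - p(8) - p(4) = 4565 + 3718 - 1958 - 1255 + 385 + 176 - 22 - 5 = 5604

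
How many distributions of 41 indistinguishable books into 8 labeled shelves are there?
C(41+8-1, 8-1) = C(48, 7) = 73629072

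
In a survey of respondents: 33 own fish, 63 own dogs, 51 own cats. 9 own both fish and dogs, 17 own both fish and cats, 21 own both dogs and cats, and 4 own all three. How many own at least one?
|A∪B∪C| = 33+63+51-9-17-21+4 = 104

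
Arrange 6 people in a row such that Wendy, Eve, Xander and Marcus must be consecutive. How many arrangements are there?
Treat the 4 as one block: (6-4+1)! × 4! = 6 × 24 = 144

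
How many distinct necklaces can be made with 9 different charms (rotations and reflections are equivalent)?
(9-1)!/2 = 40320/2 = 20160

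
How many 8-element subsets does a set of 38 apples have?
C(38,8) = 38!/(8!×30!) = 48903492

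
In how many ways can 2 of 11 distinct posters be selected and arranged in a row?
P(11,2) = 11!/(11-2)! = 110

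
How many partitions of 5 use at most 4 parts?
By conjugation, equals partitions of 5 into parts ≤ 4. Let r_j(i) = number of partitions of i into parts ≤ j, for i = 0..5. r_1(i) = 1 for all i; r_j(i) = r_{j-1}(i) + r_j(i-j). Rows j = 2..4: ≤2: 1 1 2 2 3 3; ≤3: 1 1 2 3 4 5; ≤4: 1 1 2 3 5 6. r_4(5) = 6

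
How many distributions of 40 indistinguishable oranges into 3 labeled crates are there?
C(40+3-1, 3-1) = C(42, 2) = 861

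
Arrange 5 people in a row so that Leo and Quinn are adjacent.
Treat as block: (5-1)! × 2! = 24 × 2 = 48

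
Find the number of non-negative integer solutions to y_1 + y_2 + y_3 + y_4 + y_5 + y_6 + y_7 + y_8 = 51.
C(51+8-1, 8-1) = C(58, 7) = 300674088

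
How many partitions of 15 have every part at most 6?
Let r_j(i) = number of partitions of i into parts ≤ j, for i = 0..15. r_1(i) = 1 for all i; r_j(i) = r_{j-1}(i) + r_j(i-j). Rows j = 2..6: ≤2: 1 1 2 2 3 3 4 4 5 5 6 6 7 7 8 8; ≤3: 1 1 2 3 4 5 7 8 10 12 14 16 19 21 24 27; ≤4: 1 1 2 3 5 6 9 11 15 18 23 27 34 39 47 54; ≤5: 1 1 2 3 5 7 10 13 18 23 30 37 47 57 70 84; ≤6: 1 1 2 3 5 7 11 14 20 26 35 44 58 71 90 110. r_6(15) = 110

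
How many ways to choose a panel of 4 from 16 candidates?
C(16,4) = 16!/(4!×12!) = 1820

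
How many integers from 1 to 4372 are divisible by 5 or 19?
⌊4372/5⌋ + ⌊4372/19⌋ - ⌊4372/95⌋ = 874 + 230 - 46 = 1058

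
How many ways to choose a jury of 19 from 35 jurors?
C(35,19) = 35!/(19!×16!) = 4059928950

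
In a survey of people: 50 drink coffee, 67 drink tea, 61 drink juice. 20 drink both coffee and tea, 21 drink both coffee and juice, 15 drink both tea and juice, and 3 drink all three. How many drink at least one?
|A∪B∪C| = 50+67+61-20-21-15+3 = 125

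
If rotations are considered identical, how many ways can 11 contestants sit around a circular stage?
Circular: fix one position, arrange the rest. (11-1)! = 3628800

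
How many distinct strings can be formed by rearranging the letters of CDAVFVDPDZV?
11! / (1! × 1! × 3! × 1! × 1! × 3! × 1!) = 1108800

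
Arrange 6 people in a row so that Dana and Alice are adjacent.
Treat as block: (6-1)! × 2! = 120 × 2 = 240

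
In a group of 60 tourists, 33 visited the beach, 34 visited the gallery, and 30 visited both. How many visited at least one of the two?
|A∪B| = |A| + |B| - |A∩B| = 33 + 34 - 30 = 37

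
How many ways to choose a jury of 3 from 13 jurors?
C(13,3) = 13!/(3!×10!) = 286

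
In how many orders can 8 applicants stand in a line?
8! = 40320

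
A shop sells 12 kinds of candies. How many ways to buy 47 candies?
C(47+12-1, 12-1) = C(58, 11) = 227692286640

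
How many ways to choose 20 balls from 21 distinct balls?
C(21,20) = 21!/(20!×1!) = 21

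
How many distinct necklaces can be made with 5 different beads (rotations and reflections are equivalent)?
(5-1)!/2 = 24/2 = 12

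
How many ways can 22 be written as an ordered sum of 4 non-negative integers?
C(22+4-1, 4-1) = C(25, 3) = 2300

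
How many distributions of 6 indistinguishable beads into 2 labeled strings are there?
C(6+2-1, 2-1) = C(7, 1) = 7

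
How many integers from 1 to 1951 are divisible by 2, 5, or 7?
⌊1951/2⌋+⌊1951/5⌋+⌊1951/7⌋ - ⌊1951/10⌋-⌊1951/14⌋-⌊1951/35⌋ + ⌊1951/70⌋ = 975+390+278 - 195-139-55 + 27 = 1281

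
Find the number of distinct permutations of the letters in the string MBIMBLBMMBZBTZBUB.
17! / (4! × 1! × 1! × 1! × 2! × 1! × 7!) = 1470268800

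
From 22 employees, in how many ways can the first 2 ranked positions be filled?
P(22,2) = 22!/(22-2)! = 462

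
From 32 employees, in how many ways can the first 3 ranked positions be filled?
P(32,3) = 32!/(32-3)! = 29760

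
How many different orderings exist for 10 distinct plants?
10! = 3628800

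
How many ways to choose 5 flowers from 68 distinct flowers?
C(68,5) = 68!/(5!×63!) = 10424128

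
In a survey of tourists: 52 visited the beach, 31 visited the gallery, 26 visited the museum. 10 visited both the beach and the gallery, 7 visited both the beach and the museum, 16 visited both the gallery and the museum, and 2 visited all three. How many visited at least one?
|A∪B∪C| = 52+31+26-10-7-16+2 = 78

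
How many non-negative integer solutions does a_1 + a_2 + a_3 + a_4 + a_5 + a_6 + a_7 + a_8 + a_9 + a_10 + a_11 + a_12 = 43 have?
C(43+12-1, 12-1) = C(54, 11) = 95722852680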